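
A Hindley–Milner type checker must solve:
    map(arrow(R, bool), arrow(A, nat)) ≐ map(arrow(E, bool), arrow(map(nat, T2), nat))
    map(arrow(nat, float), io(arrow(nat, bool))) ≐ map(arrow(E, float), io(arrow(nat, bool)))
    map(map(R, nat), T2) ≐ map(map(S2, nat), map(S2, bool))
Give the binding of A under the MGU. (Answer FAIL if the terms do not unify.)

Decompose map/2: arrow(R, bool) ≐ arrow(E, bool),  arrow(A, nat) ≐ arrow(map(nat, T2), nat).
Decompose arrow/2: R ≐ E,  bool ≐ bool.
Bind R := E; substituting into the one remaining equation that mentions R gives: map(map(E, nat), T2) ≐ map(map(S2, nat), map(S2, bool)).
Delete trivial equation bool ≐ bool.
Decompose arrow/2: A ≐ map(nat, T2),  nat ≐ nat.
Bind A := map(nat, T2); no other remaining equation mentions A.
Delete trivial equation nat ≐ nat.
Decompose map/2: arrow(nat, float) ≐ arrow(E, float),  io(arrow(nat, bool)) ≐ io(arrow(nat, bool)).
Decompose arrow/2: nat ≐ E,  float ≐ float.
Bind E := nat; substituting into the one remaining equation that mentions E gives: map(map(nat, nat), T2) ≐ map(map(S2, nat), map(S2, bool)). Substituting into the earlier binding gives R := nat.
Delete trivial equation float ≐ float.
Delete trivial equation io(arrow(nat, bool)) ≐ io(arrow(nat, bool)).
Decompose map/2: map(nat, nat) ≐ map(S2, nat),  T2 ≐ map(S2, bool).
Decompose map/2: nat ≐ S2,  nat ≐ nat.
Bind S2 := nat; substituting into the one remaining equation that mentions S2 gives: T2 ≐ map(nat, bool).
Delete trivial equation nat ≐ nat.
Bind T2 := map(nat, bool). Substituting into the earlier binding gives A := map(nat, map(nat, bool)).
MGU = { R := nat, A := map(nat, map(nat, bool)), E := nat, S2 := nat, T2 := map(nat, bool) }, so A := map(nat, map(nat, bool)).

map(nat, map(nat, bool))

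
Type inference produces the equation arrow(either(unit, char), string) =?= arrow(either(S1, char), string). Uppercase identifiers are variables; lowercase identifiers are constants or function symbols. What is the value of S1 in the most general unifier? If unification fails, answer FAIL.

Decompose arrow/2: either(unit, char) =?= either(S1, char),  string =?= string.
Decompose either/2: unit =?= S1,  char =?= char.
Bind S1 := unit; no other remaining equation mentions S1.
Delete trivial equation char =?= char.
Delete trivial equation string =?= string.
MGU = { S1 ↦ unit }, so S1 ↦ unit.

unit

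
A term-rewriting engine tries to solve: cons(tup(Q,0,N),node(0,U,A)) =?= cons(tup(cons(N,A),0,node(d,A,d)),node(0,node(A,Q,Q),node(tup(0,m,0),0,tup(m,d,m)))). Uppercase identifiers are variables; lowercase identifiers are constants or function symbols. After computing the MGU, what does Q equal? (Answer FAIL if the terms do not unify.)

cons(node(d,node(tup(0,m,0),0,tup(m,d,m)),d),node(tup(0,m,0),0,tup(m,d,m)))

Decompose cons/2: tup(Q,0,N) =?= tup(cons(N,A),0,node(d,A,d)),  node(0,U,A) =?= node(0,node(A,Q,Q),node(tup(0,m,0),0,tup(m,d,m))).
Decompose tup/3: Q =?= cons(N,A),  0 =?= 0,  N =?= node(d,A,d).
Bind Q := cons(N,A); substituting into the one remaining equation that mentions Q gives: node(0,U,A) =?= node(0,node(A,cons(N,A),cons(N,A)),node(tup(0,m,0),0,tup(m,d,m))).
Delete trivial equation 0 =?= 0.
Bind N := node(d,A,d); substituting into the remaining equation gives: node(0,U,A) =?= node(0,node(A,cons(node(d,A,d),A),cons(node(d,A,d),A)),node(tup(0,m,0),0,tup(m,d,m))). Substituting into the earlier binding gives Q := cons(node(d,A,d),A).
Decompose node/3: 0 =?= 0,  U =?= node(A,cons(node(d,A,d),A),cons(node(d,A,d),A)),  A =?= node(tup(0,m,0),0,tup(m,d,m)).
Delete trivial equation 0 =?= 0.
Bind U := node(A,cons(node(d,A,d),A),cons(node(d,A,d),A)); no other remaining equation mentions U.
Bind A := node(tup(0,m,0),0,tup(m,d,m)). Substituting into the earlier bindings gives Q := cons(node(d,node(tup(0,m,0),0,tup(m,d,m)),d),node(tup(0,m,0),0,tup(m,d,m))), N := node(d,node(tup(0,m,0),0,tup(m,d,m)),d), U := node(node(tup(0,m,0),0,tup(m,d,m)),cons(node(d,node(tup(0,m,0),0,tup(m,d,m)),d),node(tup(0,m,0),0,tup(m,d,m))),cons(node(d,node(tup(0,m,0),0,tup(m,d,m)),d),node(tup(0,m,0),0,tup(m,d,m)))).
MGU = { Q ↦ cons(node(d,node(tup(0,m,0),0,tup(m,d,m)),d),node(tup(0,m,0),0,tup(m,d,m))), N ↦ node(d,node(tup(0,m,0),0,tup(m,d,m)),d), U ↦ node(node(tup(0,m,0),0,tup(m,d,m)),cons(node(d,node(tup(0,m,0),0,tup(m,d,m)),d),node(tup(0,m,0),0,tup(m,d,m))),cons(node(d,node(tup(0,m,0),0,tup(m,d,m)),d),node(tup(0,m,0),0,tup(m,d,m)))), A ↦ node(tup(0,m,0),0,tup(m,d,m)) }, so Q ↦ cons(node(d,node(tup(0,m,0),0,tup(m,d,m)),d),node(tup(0,m,0),0,tup(m,d,m))).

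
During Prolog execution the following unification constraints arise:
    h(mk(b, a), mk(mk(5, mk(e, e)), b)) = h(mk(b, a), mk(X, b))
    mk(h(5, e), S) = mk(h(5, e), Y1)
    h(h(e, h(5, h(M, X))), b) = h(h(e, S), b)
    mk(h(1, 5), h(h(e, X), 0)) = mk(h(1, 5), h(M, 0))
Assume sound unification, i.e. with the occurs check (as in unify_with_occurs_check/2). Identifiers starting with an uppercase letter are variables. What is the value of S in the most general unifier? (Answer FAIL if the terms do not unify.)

h(5, h(h(e, mk(5, mk(e, e))), mk(5, mk(e, e))))

Decompose h/2: mk(b, a) = mk(b, a),  mk(mk(5, mk(e, e)), b) = mk(X, b).
Delete trivial equation mk(b, a) = mk(b, a).
Decompose mk/2: mk(5, mk(e, e)) = X,  b = b.
Bind X := mk(5, mk(e, e)); substituting into the 2 remaining equations that mention X gives: h(h(e, h(5, h(M, mk(5, mk(e, e))))), b) = h(h(e, S), b),  mk(h(1, 5), h(h(e, mk(5, mk(e, e))), 0)) = mk(h(1, 5), h(M, 0)).
Delete trivial equation b = b.
Decompose mk/2: h(5, e) = h(5, e),  S = Y1.
Delete trivial equation h(5, e) = h(5, e).
Bind S := Y1; substituting into the one remaining equation that mentions S gives: h(h(e, h(5, h(M, mk(5, mk(e, e))))), b) = h(h(e, Y1), b).
Decompose h/2: h(e, h(5, h(M, mk(5, mk(e, e))))) = h(e, Y1),  b = b.
Decompose h/2: e = e,  h(5, h(M, mk(5, mk(e, e)))) = Y1.
Delete trivial equation e = e.
Bind Y1 := h(5, h(M, mk(5, mk(e, e)))); no other remaining equation mentions Y1. Substituting into the earlier binding gives S := h(5, h(M, mk(5, mk(e, e)))).
Delete trivial equation b = b.
Decompose mk/2: h(1, 5) = h(1, 5),  h(h(e, mk(5, mk(e, e))), 0) = h(M, 0).
Delete trivial equation h(1, 5) = h(1, 5).
Decompose h/2: h(e, mk(5, mk(e, e))) = M,  0 = 0.
Bind M := h(e, mk(5, mk(e, e))); no other remaining equation mentions M. Substituting into the earlier bindings gives S := h(5, h(h(e, mk(5, mk(e, e))), mk(5, mk(e, e)))), Y1 := h(5, h(h(e, mk(5, mk(e, e))), mk(5, mk(e, e)))).
Delete trivial equation 0 = 0.
MGU = { X -> mk(5, mk(e, e)), S -> h(5, h(h(e, mk(5, mk(e, e))), mk(5, mk(e, e)))), Y1 -> h(5, h(h(e, mk(5, mk(e, e))), mk(5, mk(e, e)))), M -> h(e, mk(5, mk(e, e))) }, so S -> h(5, h(h(e, mk(5, mk(e, e))), mk(5, mk(e, e)))).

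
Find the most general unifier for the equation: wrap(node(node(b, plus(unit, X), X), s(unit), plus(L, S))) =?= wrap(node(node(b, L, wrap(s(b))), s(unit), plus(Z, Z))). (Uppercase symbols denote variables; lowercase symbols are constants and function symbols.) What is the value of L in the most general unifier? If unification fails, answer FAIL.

Decompose wrap/1: node(node(b, plus(unit, X), X), s(unit), plus(L, S)) =?= node(node(b, L, wrap(s(b))), s(unit), plus(Z, Z)).
Decompose node/3: node(b, plus(unit, X), X) =?= node(b, L, wrap(s(b))),  s(unit) =?= s(unit),  plus(L, S) =?= plus(Z, Z).
Decompose node/3: b =?= b,  plus(unit, X) =?= L,  X =?= wrap(s(b)).
Delete trivial equation b =?= b.
Bind L := plus(unit, X); substituting into the one remaining equation that mentions L gives: plus(plus(unit, X), S) =?= plus(Z, Z).
Bind X := wrap(s(b)); substituting into the one remaining equation that mentions X gives: plus(plus(unit, wrap(s(b))), S) =?= plus(Z, Z). Substituting into the earlier binding gives L := plus(unit, wrap(s(b))).
Delete trivial equation s(unit) =?= s(unit).
Decompose plus/2: plus(unit, wrap(s(b))) =?= Z,  S =?= Z.
Bind Z := plus(unit, wrap(s(b))); substituting into the remaining equation gives: S =?= plus(unit, wrap(s(b))).
Bind S := plus(unit, wrap(s(b))).
MGU = { L := plus(unit, wrap(s(b))), X := wrap(s(b)), Z := plus(unit, wrap(s(b))), S := plus(unit, wrap(s(b))) }, so L := plus(unit, wrap(s(b))).

plus(unit, wrap(s(b)))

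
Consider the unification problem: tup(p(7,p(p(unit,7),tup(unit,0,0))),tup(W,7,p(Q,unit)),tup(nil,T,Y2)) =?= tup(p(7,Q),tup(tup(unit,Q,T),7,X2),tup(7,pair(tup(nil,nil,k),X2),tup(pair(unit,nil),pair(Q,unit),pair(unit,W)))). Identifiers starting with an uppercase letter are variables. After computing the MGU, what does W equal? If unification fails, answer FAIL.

FAIL

Decompose tup/3: p(7,p(p(unit,7),tup(unit,0,0))) =?= p(7,Q),  tup(W,7,p(Q,unit)) =?= tup(tup(unit,Q,T),7,X2),  tup(nil,T,Y2) =?= tup(7,pair(tup(nil,nil,k),X2),tup(pair(unit,nil),pair(Q,unit),pair(unit,W))).
Decompose p/2: 7 =?= 7,  p(p(unit,7),tup(unit,0,0)) =?= Q.
Delete trivial equation 7 =?= 7.
Bind Q := p(p(unit,7),tup(unit,0,0)); substituting into the remaining equations gives: tup(W,7,p(p(p(unit,7),tup(unit,0,0)),unit)) =?= tup(tup(unit,p(p(unit,7),tup(unit,0,0)),T),7,X2),  tup(nil,T,Y2) =?= tup(7,pair(tup(nil,nil,k),X2),tup(pair(unit,nil),pair(p(p(unit,7),tup(unit,0,0)),unit),pair(unit,W))).
Decompose tup/3: W =?= tup(unit,p(p(unit,7),tup(unit,0,0)),T),  7 =?= 7,  p(p(p(unit,7),tup(unit,0,0)),unit) =?= X2.
Bind W := tup(unit,p(p(unit,7),tup(unit,0,0)),T); substituting into the one remaining equation that mentions W gives: tup(nil,T,Y2) =?= tup(7,pair(tup(nil,nil,k),X2),tup(pair(unit,nil),pair(p(p(unit,7),tup(unit,0,0)),unit),pair(unit,tup(unit,p(p(unit,7),tup(unit,0,0)),T)))).
Delete trivial equation 7 =?= 7.
Bind X2 := p(p(p(unit,7),tup(unit,0,0)),unit); substituting into the remaining equation gives: tup(nil,T,Y2) =?= tup(7,pair(tup(nil,nil,k),p(p(p(unit,7),tup(unit,0,0)),unit)),tup(pair(unit,nil),pair(p(p(unit,7),tup(unit,0,0)),unit),pair(unit,tup(unit,p(p(unit,7),tup(unit,0,0)),T)))).
Decompose tup/3: nil =?= 7,  T =?= pair(tup(nil,nil,k),p(p(p(unit,7),tup(unit,0,0)),unit)),  Y2 =?= tup(pair(unit,nil),pair(p(p(unit,7),tup(unit,0,0)),unit),pair(unit,tup(unit,p(p(unit,7),tup(unit,0,0)),T))).
Clash: constants nil and 7 differ; no unifier exists.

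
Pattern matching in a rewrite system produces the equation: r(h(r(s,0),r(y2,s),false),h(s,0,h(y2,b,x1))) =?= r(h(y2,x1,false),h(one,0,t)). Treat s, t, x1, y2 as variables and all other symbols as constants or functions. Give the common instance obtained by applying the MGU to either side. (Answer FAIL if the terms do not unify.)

Decompose r/2: h(r(s,0),r(y2,s),false) =?= h(y2,x1,false),  h(s,0,h(y2,b,x1)) =?= h(one,0,t).
Decompose h/3: r(s,0) =?= y2,  r(y2,s) =?= x1,  false =?= false.
Bind y2 := r(s,0); substituting into the 2 remaining equations that mention y2 gives: r(r(s,0),s) =?= x1,  h(s,0,h(r(s,0),b,x1)) =?= h(one,0,t).
Bind x1 := r(r(s,0),s); substituting into the one remaining equation that mentions x1 gives: h(s,0,h(r(s,0),b,r(r(s,0),s))) =?= h(one,0,t).
Delete trivial equation false =?= false.
Decompose h/3: s =?= one,  0 =?= 0,  h(r(s,0),b,r(r(s,0),s)) =?= t.
Bind s := one; substituting into the one remaining equation that mentions s gives: h(r(one,0),b,r(r(one,0),one)) =?= t. Substituting into the earlier bindings gives y2 := r(one,0), x1 := r(r(one,0),one).
Delete trivial equation 0 =?= 0.
Bind t := h(r(one,0),b,r(r(one,0),one)).
Applying the MGU to either side gives r(h(r(one,0),r(r(one,0),one),false),h(one,0,h(r(one,0),b,r(r(one,0),one)))).

r(h(r(one,0),r(r(one,0),one),false),h(one,0,h(r(one,0),b,r(r(one,0),one))))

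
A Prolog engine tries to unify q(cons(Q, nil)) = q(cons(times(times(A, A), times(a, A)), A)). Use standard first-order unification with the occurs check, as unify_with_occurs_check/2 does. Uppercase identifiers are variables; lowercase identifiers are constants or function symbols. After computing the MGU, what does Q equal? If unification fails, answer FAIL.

times(times(nil, nil), times(a, nil))

Decompose q/1: cons(Q, nil) = cons(times(times(A, A), times(a, A)), A).
Decompose cons/2: Q = times(times(A, A), times(a, A)),  nil = A.
Bind Q := times(times(A, A), times(a, A)); no other remaining equation mentions Q.
Bind A := nil. Substituting into the earlier binding gives Q := times(times(nil, nil), times(a, nil)).
MGU = { Q -> times(times(nil, nil), times(a, nil)), A -> nil }, so Q -> times(times(nil, nil), times(a, nil)).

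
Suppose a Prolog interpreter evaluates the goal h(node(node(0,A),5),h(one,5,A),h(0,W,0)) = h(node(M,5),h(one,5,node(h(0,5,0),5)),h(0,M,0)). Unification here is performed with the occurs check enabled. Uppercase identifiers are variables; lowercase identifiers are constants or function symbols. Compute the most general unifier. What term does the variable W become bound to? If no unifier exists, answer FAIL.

Decompose h/3: node(node(0,A),5) = node(M,5),  h(one,5,A) = h(one,5,node(h(0,5,0),5)),  h(0,W,0) = h(0,M,0).
Decompose node/2: node(0,A) = M,  5 = 5.
Bind M := node(0,A); substituting into the one remaining equation that mentions M gives: h(0,W,0) = h(0,node(0,A),0).
Delete trivial equation 5 = 5.
Decompose h/3: one = one,  5 = 5,  A = node(h(0,5,0),5).
Delete trivial equation one = one.
Delete trivial equation 5 = 5.
Bind A := node(h(0,5,0),5); substituting into the remaining equation gives: h(0,W,0) = h(0,node(0,node(h(0,5,0),5)),0). Substituting into the earlier binding gives M := node(0,node(h(0,5,0),5)).
Decompose h/3: 0 = 0,  W = node(0,node(h(0,5,0),5)),  0 = 0.
Delete trivial equation 0 = 0.
Bind W := node(0,node(h(0,5,0),5)); no other remaining equation mentions W.
Delete trivial equation 0 = 0.
MGU = { M ↦ node(0,node(h(0,5,0),5)), A ↦ node(h(0,5,0),5), W ↦ node(0,node(h(0,5,0),5)) }, so W ↦ node(0,node(h(0,5,0),5)).

node(0,node(h(0,5,0),5))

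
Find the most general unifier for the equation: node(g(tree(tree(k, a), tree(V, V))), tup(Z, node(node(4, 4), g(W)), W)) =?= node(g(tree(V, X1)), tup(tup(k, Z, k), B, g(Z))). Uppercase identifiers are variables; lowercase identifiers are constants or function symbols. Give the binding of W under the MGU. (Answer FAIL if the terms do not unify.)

FAIL

Decompose node/2: g(tree(tree(k, a), tree(V, V))) =?= g(tree(V, X1)),  tup(Z, node(node(4, 4), g(W)), W) =?= tup(tup(k, Z, k), B, g(Z)).
Decompose g/1: tree(tree(k, a), tree(V, V)) =?= tree(V, X1).
Decompose tree/2: tree(k, a) =?= V,  tree(V, V) =?= X1.
Bind V := tree(k, a); substituting into the one remaining equation that mentions V gives: tree(tree(k, a), tree(k, a)) =?= X1.
Bind X1 := tree(tree(k, a), tree(k, a)); no other remaining equation mentions X1.
Decompose tup/3: Z =?= tup(k, Z, k),  node(node(4, 4), g(W)) =?= B,  W =?= g(Z).
Occurs check fails: Z occurs in tup(k, Z, k); the equation Z =?= tup(k, Z, k) has no finite solution.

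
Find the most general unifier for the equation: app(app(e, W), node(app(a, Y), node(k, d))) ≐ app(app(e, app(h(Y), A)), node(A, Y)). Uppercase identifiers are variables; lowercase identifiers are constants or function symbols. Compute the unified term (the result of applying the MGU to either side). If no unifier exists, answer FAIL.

Decompose app/2: app(e, W) ≐ app(e, app(h(Y), A)),  node(app(a, Y), node(k, d)) ≐ node(A, Y).
Decompose app/2: e ≐ e,  W ≐ app(h(Y), A).
Delete trivial equation e ≐ e.
Bind W := app(h(Y), A); no other remaining equation mentions W.
Decompose node/2: app(a, Y) ≐ A,  node(k, d) ≐ Y.
Bind A := app(a, Y); no other remaining equation mentions A. Substituting into the earlier binding gives W := app(h(Y), app(a, Y)).
Bind Y := node(k, d). Substituting into the earlier bindings gives W := app(h(node(k, d)), app(a, node(k, d))), A := app(a, node(k, d)).
Applying the MGU to either side gives app(app(e, app(h(node(k, d)), app(a, node(k, d)))), node(app(a, node(k, d)), node(k, d))).

app(app(e, app(h(node(k, d)), app(a, node(k, d)))), node(app(a, node(k, d)), node(k, d)))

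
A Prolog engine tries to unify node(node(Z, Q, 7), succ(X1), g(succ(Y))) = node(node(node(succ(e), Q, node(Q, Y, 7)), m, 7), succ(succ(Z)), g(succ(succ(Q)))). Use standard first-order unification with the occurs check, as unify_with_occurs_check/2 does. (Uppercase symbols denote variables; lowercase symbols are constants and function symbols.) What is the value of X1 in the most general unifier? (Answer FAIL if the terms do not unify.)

Decompose node/3: node(Z, Q, 7) = node(node(succ(e), Q, node(Q, Y, 7)), m, 7),  succ(X1) = succ(succ(Z)),  g(succ(Y)) = g(succ(succ(Q))).
Decompose node/3: Z = node(succ(e), Q, node(Q, Y, 7)),  Q = m,  7 = 7.
Bind Z := node(succ(e), Q, node(Q, Y, 7)); substituting into the one remaining equation that mentions Z gives: succ(X1) = succ(succ(node(succ(e), Q, node(Q, Y, 7)))).
Bind Q := m; substituting into the 2 remaining equations that mention Q gives: succ(X1) = succ(succ(node(succ(e), m, node(m, Y, 7)))),  g(succ(Y)) = g(succ(succ(m))). Substituting into the earlier binding gives Z := node(succ(e), m, node(m, Y, 7)).
Delete trivial equation 7 = 7.
Decompose succ/1: X1 = succ(node(succ(e), m, node(m, Y, 7))).
Bind X1 := succ(node(succ(e), m, node(m, Y, 7))); no other remaining equation mentions X1.
Decompose g/1: succ(Y) = succ(succ(m)).
Decompose succ/1: Y = succ(m).
Bind Y := succ(m). Substituting into the earlier bindings gives Z := node(succ(e), m, node(m, succ(m), 7)), X1 := succ(node(succ(e), m, node(m, succ(m), 7))).
MGU = { Z ↦ node(succ(e), m, node(m, succ(m), 7)), Q ↦ m, X1 ↦ succ(node(succ(e), m, node(m, succ(m), 7))), Y ↦ succ(m) }, so X1 ↦ succ(node(succ(e), m, node(m, succ(m), 7))).

succ(node(succ(e), m, node(m, succ(m), 7)))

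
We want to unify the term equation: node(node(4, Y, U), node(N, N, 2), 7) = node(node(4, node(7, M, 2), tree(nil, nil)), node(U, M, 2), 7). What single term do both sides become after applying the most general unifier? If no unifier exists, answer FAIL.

node(node(4, node(7, tree(nil, nil), 2), tree(nil, nil)), node(tree(nil, nil), tree(nil, nil), 2), 7)

Decompose node/3: node(4, Y, U) = node(4, node(7, M, 2), tree(nil, nil)),  node(N, N, 2) = node(U, M, 2),  7 = 7.
Decompose node/3: 4 = 4,  Y = node(7, M, 2),  U = tree(nil, nil).
Delete trivial equation 4 = 4.
Bind Y := node(7, M, 2); no other remaining equation mentions Y.
Bind U := tree(nil, nil); substituting into the one remaining equation that mentions U gives: node(N, N, 2) = node(tree(nil, nil), M, 2).
Decompose node/3: N = tree(nil, nil),  N = M,  2 = 2.
Bind N := tree(nil, nil); substituting into the one remaining equation that mentions N gives: tree(nil, nil) = M.
Bind M := tree(nil, nil); no other remaining equation mentions M. Substituting into the earlier binding gives Y := node(7, tree(nil, nil), 2).
Delete trivial equation 2 = 2.
Delete trivial equation 7 = 7.
Applying the MGU to either side gives node(node(4, node(7, tree(nil, nil), 2), tree(nil, nil)), node(tree(nil, nil), tree(nil, nil), 2), 7).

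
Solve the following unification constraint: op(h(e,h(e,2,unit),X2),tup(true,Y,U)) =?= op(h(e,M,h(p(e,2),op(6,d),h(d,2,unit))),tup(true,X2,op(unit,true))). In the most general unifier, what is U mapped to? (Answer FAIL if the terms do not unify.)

Decompose op/2: h(e,h(e,2,unit),X2) =?= h(e,M,h(p(e,2),op(6,d),h(d,2,unit))),  tup(true,Y,U) =?= tup(true,X2,op(unit,true)).
Decompose h/3: e =?= e,  h(e,2,unit) =?= M,  X2 =?= h(p(e,2),op(6,d),h(d,2,unit)).
Delete trivial equation e =?= e.
Bind M := h(e,2,unit); no other remaining equation mentions M.
Bind X2 := h(p(e,2),op(6,d),h(d,2,unit)); substituting into the remaining equation gives: tup(true,Y,U) =?= tup(true,h(p(e,2),op(6,d),h(d,2,unit)),op(unit,true)).
Decompose tup/3: true =?= true,  Y =?= h(p(e,2),op(6,d),h(d,2,unit)),  U =?= op(unit,true).
Delete trivial equation true =?= true.
Bind Y := h(p(e,2),op(6,d),h(d,2,unit)); no other remaining equation mentions Y.
Bind U := op(unit,true).
MGU = { M -> h(e,2,unit), X2 -> h(p(e,2),op(6,d),h(d,2,unit)), Y -> h(p(e,2),op(6,d),h(d,2,unit)), U -> op(unit,true) }, so U -> op(unit,true).

op(unit,true)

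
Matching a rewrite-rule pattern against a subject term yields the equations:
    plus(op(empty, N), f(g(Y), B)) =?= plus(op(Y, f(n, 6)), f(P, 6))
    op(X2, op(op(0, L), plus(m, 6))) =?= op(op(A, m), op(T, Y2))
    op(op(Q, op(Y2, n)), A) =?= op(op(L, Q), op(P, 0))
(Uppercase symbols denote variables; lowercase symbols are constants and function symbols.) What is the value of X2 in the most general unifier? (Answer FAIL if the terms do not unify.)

op(op(g(empty), 0), m)

Decompose plus/2: op(empty, N) =?= op(Y, f(n, 6)),  f(g(Y), B) =?= f(P, 6).
Decompose op/2: empty =?= Y,  N =?= f(n, 6).
Bind Y := empty; substituting into the one remaining equation that mentions Y gives: f(g(empty), B) =?= f(P, 6).
Bind N := f(n, 6); no other remaining equation mentions N.
Decompose f/2: g(empty) =?= P,  B =?= 6.
Bind P := g(empty); substituting into the one remaining equation that mentions P gives: op(op(Q, op(Y2, n)), A) =?= op(op(L, Q), op(g(empty), 0)).
Bind B := 6; no other remaining equation mentions B.
Decompose op/2: X2 =?= op(A, m),  op(op(0, L), plus(m, 6)) =?= op(T, Y2).
Bind X2 := op(A, m); no other remaining equation mentions X2.
Decompose op/2: op(0, L) =?= T,  plus(m, 6) =?= Y2.
Bind T := op(0, L); no other remaining equation mentions T.
Bind Y2 := plus(m, 6); substituting into the remaining equation gives: op(op(Q, op(plus(m, 6), n)), A) =?= op(op(L, Q), op(g(empty), 0)).
Decompose op/2: op(Q, op(plus(m, 6), n)) =?= op(L, Q),  A =?= op(g(empty), 0).
Decompose op/2: Q =?= L,  op(plus(m, 6), n) =?= Q.
Bind Q := L; substituting into the one remaining equation that mentions Q gives: op(plus(m, 6), n) =?= L.
Bind L := op(plus(m, 6), n); no other remaining equation mentions L. Substituting into the earlier bindings gives T := op(0, op(plus(m, 6), n)), Q := op(plus(m, 6), n).
Bind A := op(g(empty), 0). Substituting into the earlier binding gives X2 := op(op(g(empty), 0), m).
MGU = { Y := empty, N := f(n, 6), P := g(empty), B := 6, X2 := op(op(g(empty), 0), m), T := op(0, op(plus(m, 6), n)), Y2 := plus(m, 6), Q := op(plus(m, 6), n), L := op(plus(m, 6), n), A := op(g(empty), 0) }, so X2 := op(op(g(empty), 0), m).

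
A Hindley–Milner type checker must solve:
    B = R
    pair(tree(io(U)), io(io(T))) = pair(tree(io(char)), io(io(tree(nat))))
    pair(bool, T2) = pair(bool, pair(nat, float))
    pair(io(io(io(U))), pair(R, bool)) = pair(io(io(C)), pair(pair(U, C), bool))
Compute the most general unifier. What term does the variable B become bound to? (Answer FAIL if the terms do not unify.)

pair(char, io(char))

Bind B := R; no other remaining equation mentions B.
Decompose pair/2: tree(io(U)) = tree(io(char)),  io(io(T)) = io(io(tree(nat))).
Decompose tree/1: io(U) = io(char).
Decompose io/1: U = char.
Bind U := char; substituting into the one remaining equation that mentions U gives: pair(io(io(io(char))), pair(R, bool)) = pair(io(io(C)), pair(pair(char, C), bool)).
Decompose io/1: io(T) = io(tree(nat)).
Decompose io/1: T = tree(nat).
Bind T := tree(nat); no other remaining equation mentions T.
Decompose pair/2: bool = bool,  T2 = pair(nat, float).
Delete trivial equation bool = bool.
Bind T2 := pair(nat, float); no other remaining equation mentions T2.
Decompose pair/2: io(io(io(char))) = io(io(C)),  pair(R, bool) = pair(pair(char, C), bool).
Decompose io/1: io(io(char)) = io(C).
Decompose io/1: io(char) = C.
Bind C := io(char); substituting into the remaining equation gives: pair(R, bool) = pair(pair(char, io(char)), bool).
Decompose pair/2: R = pair(char, io(char)),  bool = bool.
Bind R := pair(char, io(char)); no other remaining equation mentions R. Substituting into the earlier binding gives B := pair(char, io(char)).
Delete trivial equation bool = bool.
MGU = { B := pair(char, io(char)), U := char, T := tree(nat), T2 := pair(nat, float), C := io(char), R := pair(char, io(char)) }, so B := pair(char, io(char)).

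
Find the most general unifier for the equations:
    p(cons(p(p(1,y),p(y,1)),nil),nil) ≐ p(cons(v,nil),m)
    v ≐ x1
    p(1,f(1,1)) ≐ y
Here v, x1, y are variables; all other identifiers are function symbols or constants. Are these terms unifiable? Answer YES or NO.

NO

Decompose p/2: cons(p(p(1,y),p(y,1)),nil) ≐ cons(v,nil),  nil ≐ m.
Decompose cons/2: p(p(1,y),p(y,1)) ≐ v,  nil ≐ nil.
Bind v := p(p(1,y),p(y,1)); substituting into the one remaining equation that mentions v gives: p(p(1,y),p(y,1)) ≐ x1.
Delete trivial equation nil ≐ nil.
Clash: constants nil and m differ; no unifier exists.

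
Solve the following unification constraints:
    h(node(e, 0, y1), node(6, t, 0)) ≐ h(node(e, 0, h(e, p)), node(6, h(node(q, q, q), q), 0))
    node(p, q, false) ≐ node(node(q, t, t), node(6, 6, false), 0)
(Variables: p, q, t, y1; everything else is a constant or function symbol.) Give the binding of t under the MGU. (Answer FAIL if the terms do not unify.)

FAIL

Decompose h/2: node(e, 0, y1) ≐ node(e, 0, h(e, p)),  node(6, t, 0) ≐ node(6, h(node(q, q, q), q), 0).
Decompose node/3: e ≐ e,  0 ≐ 0,  y1 ≐ h(e, p).
Delete trivial equation e ≐ e.
Delete trivial equation 0 ≐ 0.
Bind y1 := h(e, p); no other remaining equation mentions y1.
Decompose node/3: 6 ≐ 6,  t ≐ h(node(q, q, q), q),  0 ≐ 0.
Delete trivial equation 6 ≐ 6.
Bind t := h(node(q, q, q), q); substituting into the one remaining equation that mentions t gives: node(p, q, false) ≐ node(node(q, h(node(q, q, q), q), h(node(q, q, q), q)), node(6, 6, false), 0).
Delete trivial equation 0 ≐ 0.
Decompose node/3: p ≐ node(q, h(node(q, q, q), q), h(node(q, q, q), q)),  q ≐ node(6, 6, false),  false ≐ 0.
Bind p := node(q, h(node(q, q, q), q), h(node(q, q, q), q)); no other remaining equation mentions p. Substituting into the earlier binding gives y1 := h(e, node(q, h(node(q, q, q), q), h(node(q, q, q), q))).
Bind q := node(6, 6, false); no other remaining equation mentions q. Substituting into the earlier bindings gives y1 := h(e, node(node(6, 6, false), h(node(node(6, 6, false), node(6, 6, false), node(6, 6, false)), node(6, 6, false)), h(node(node(6, 6, false), node(6, 6, false), node(6, 6, false)), node(6, 6, false)))), t := h(node(node(6, 6, false), node(6, 6, false), node(6, 6, false)), node(6, 6, false)), p := node(node(6, 6, false), h(node(node(6, 6, false), node(6, 6, false), node(6, 6, false)), node(6, 6, false)), h(node(node(6, 6, false), node(6, 6, false), node(6, 6, false)), node(6, 6, false))).
Clash: constants false and 0 differ; no unifier exists.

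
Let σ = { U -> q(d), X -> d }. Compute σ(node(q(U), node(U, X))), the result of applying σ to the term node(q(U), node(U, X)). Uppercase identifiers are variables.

node(q(q(d)), node(q(d), d))

Replace each occurrence of U with q(d).
Replace each occurrence of X with d.
Result: node(q(q(d)), node(q(d), d)).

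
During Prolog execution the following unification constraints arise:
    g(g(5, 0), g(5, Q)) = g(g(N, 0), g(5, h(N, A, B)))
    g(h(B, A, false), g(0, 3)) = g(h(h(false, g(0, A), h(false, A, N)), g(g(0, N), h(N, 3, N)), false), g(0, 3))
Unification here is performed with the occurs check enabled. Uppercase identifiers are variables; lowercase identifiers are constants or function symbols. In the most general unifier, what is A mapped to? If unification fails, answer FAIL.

Decompose g/2: g(5, 0) = g(N, 0),  g(5, Q) = g(5, h(N, A, B)).
Decompose g/2: 5 = N,  0 = 0.
Bind N := 5; substituting into the 2 remaining equations that mention N gives: g(5, Q) = g(5, h(5, A, B)),  g(h(B, A, false), g(0, 3)) = g(h(h(false, g(0, A), h(false, A, 5)), g(g(0, 5), h(5, 3, 5)), false), g(0, 3)).
Delete trivial equation 0 = 0.
Decompose g/2: 5 = 5,  Q = h(5, A, B).
Delete trivial equation 5 = 5.
Bind Q := h(5, A, B); no other remaining equation mentions Q.
Decompose g/2: h(B, A, false) = h(h(false, g(0, A), h(false, A, 5)), g(g(0, 5), h(5, 3, 5)), false),  g(0, 3) = g(0, 3).
Decompose h/3: B = h(false, g(0, A), h(false, A, 5)),  A = g(g(0, 5), h(5, 3, 5)),  false = false.
Bind B := h(false, g(0, A), h(false, A, 5)); no other remaining equation mentions B. Substituting into the earlier binding gives Q := h(5, A, h(false, g(0, A), h(false, A, 5))).
Bind A := g(g(0, 5), h(5, 3, 5)); no other remaining equation mentions A. Substituting into the earlier bindings gives Q := h(5, g(g(0, 5), h(5, 3, 5)), h(false, g(0, g(g(0, 5), h(5, 3, 5))), h(false, g(g(0, 5), h(5, 3, 5)), 5))), B := h(false, g(0, g(g(0, 5), h(5, 3, 5))), h(false, g(g(0, 5), h(5, 3, 5)), 5)).
Delete trivial equation false = false.
Delete trivial equation g(0, 3) = g(0, 3).
MGU = { N = 5, Q = h(5, g(g(0, 5), h(5, 3, 5)), h(false, g(0, g(g(0, 5), h(5, 3, 5))), h(false, g(g(0, 5), h(5, 3, 5)), 5))), B = h(false, g(0, g(g(0, 5), h(5, 3, 5))), h(false, g(g(0, 5), h(5, 3, 5)), 5)), A = g(g(0, 5), h(5, 3, 5)) }, so A = g(g(0, 5), h(5, 3, 5)).

g(g(0, 5), h(5, 3, 5))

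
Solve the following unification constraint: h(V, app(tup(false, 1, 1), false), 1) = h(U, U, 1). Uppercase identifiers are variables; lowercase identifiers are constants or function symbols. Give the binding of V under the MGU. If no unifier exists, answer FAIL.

Decompose h/3: V = U,  app(tup(false, 1, 1), false) = U,  1 = 1.
Bind V := U; no other remaining equation mentions V.
Bind U := app(tup(false, 1, 1), false); no other remaining equation mentions U. Substituting into the earlier binding gives V := app(tup(false, 1, 1), false).
Delete trivial equation 1 = 1.
MGU = { V -> app(tup(false, 1, 1), false), U -> app(tup(false, 1, 1), false) }, so V -> app(tup(false, 1, 1), false).

app(tup(false, 1, 1), false)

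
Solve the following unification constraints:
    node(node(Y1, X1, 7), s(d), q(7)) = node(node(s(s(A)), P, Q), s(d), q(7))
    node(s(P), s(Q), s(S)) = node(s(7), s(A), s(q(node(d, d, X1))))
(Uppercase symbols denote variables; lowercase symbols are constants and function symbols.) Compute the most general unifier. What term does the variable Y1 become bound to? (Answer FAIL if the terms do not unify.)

s(s(7))

Decompose node/3: node(Y1, X1, 7) = node(s(s(A)), P, Q),  s(d) = s(d),  q(7) = q(7).
Decompose node/3: Y1 = s(s(A)),  X1 = P,  7 = Q.
Bind Y1 := s(s(A)); no other remaining equation mentions Y1.
Bind X1 := P; substituting into the one remaining equation that mentions X1 gives: node(s(P), s(Q), s(S)) = node(s(7), s(A), s(q(node(d, d, P)))).
Bind Q := 7; substituting into the one remaining equation that mentions Q gives: node(s(P), s(7), s(S)) = node(s(7), s(A), s(q(node(d, d, P)))).
Delete trivial equation s(d) = s(d).
Delete trivial equation q(7) = q(7).
Decompose node/3: s(P) = s(7),  s(7) = s(A),  s(S) = s(q(node(d, d, P))).
Decompose s/1: P = 7.
Bind P := 7; substituting into the one remaining equation that mentions P gives: s(S) = s(q(node(d, d, 7))). Substituting into the earlier binding gives X1 := 7.
Decompose s/1: 7 = A.
Bind A := 7; no other remaining equation mentions A. Substituting into the earlier binding gives Y1 := s(s(7)).
Decompose s/1: S = q(node(d, d, 7)).
Bind S := q(node(d, d, 7)).
MGU = { Y1 -> s(s(7)), X1 -> 7, Q -> 7, P -> 7, A -> 7, S -> q(node(d, d, 7)) }, so Y1 -> s(s(7)).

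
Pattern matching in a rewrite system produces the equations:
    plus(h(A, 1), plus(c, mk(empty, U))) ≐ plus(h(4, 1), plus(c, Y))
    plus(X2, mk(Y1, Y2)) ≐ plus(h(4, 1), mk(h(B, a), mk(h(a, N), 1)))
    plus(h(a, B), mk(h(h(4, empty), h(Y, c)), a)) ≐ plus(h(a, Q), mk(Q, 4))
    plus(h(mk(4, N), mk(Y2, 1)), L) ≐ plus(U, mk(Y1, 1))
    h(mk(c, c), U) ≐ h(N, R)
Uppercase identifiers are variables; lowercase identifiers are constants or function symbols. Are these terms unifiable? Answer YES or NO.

NO

Decompose plus/2: h(A, 1) ≐ h(4, 1),  plus(c, mk(empty, U)) ≐ plus(c, Y).
Decompose h/2: A ≐ 4,  1 ≐ 1.
Bind A := 4; no other remaining equation mentions A.
Delete trivial equation 1 ≐ 1.
Decompose plus/2: c ≐ c,  mk(empty, U) ≐ Y.
Delete trivial equation c ≐ c.
Bind Y := mk(empty, U); substituting into the one remaining equation that mentions Y gives: plus(h(a, B), mk(h(h(4, empty), h(mk(empty, U), c)), a)) ≐ plus(h(a, Q), mk(Q, 4)).
Decompose plus/2: X2 ≐ h(4, 1),  mk(Y1, Y2) ≐ mk(h(B, a), mk(h(a, N), 1)).
Bind X2 := h(4, 1); no other remaining equation mentions X2.
Decompose mk/2: Y1 ≐ h(B, a),  Y2 ≐ mk(h(a, N), 1).
Bind Y1 := h(B, a); substituting into the one remaining equation that mentions Y1 gives: plus(h(mk(4, N), mk(Y2, 1)), L) ≐ plus(U, mk(h(B, a), 1)).
Bind Y2 := mk(h(a, N), 1); substituting into the one remaining equation that mentions Y2 gives: plus(h(mk(4, N), mk(mk(h(a, N), 1), 1)), L) ≐ plus(U, mk(h(B, a), 1)).
Decompose plus/2: h(a, B) ≐ h(a, Q),  mk(h(h(4, empty), h(mk(empty, U), c)), a) ≐ mk(Q, 4).
Decompose h/2: a ≐ a,  B ≐ Q.
Delete trivial equation a ≐ a.
Bind B := Q; substituting into the one remaining equation that mentions B gives: plus(h(mk(4, N), mk(mk(h(a, N), 1), 1)), L) ≐ plus(U, mk(h(Q, a), 1)). Substituting into the earlier binding gives Y1 := h(Q, a).
Decompose mk/2: h(h(4, empty), h(mk(empty, U), c)) ≐ Q,  a ≐ 4.
Bind Q := h(h(4, empty), h(mk(empty, U), c)); substituting into the one remaining equation that mentions Q gives: plus(h(mk(4, N), mk(mk(h(a, N), 1), 1)), L) ≐ plus(U, mk(h(h(h(4, empty), h(mk(empty, U), c)), a), 1)). Substituting into the earlier bindings gives Y1 := h(h(h(4, empty), h(mk(empty, U), c)), a), B := h(h(4, empty), h(mk(empty, U), c)).
Clash: constants a and 4 differ; no unifier exists.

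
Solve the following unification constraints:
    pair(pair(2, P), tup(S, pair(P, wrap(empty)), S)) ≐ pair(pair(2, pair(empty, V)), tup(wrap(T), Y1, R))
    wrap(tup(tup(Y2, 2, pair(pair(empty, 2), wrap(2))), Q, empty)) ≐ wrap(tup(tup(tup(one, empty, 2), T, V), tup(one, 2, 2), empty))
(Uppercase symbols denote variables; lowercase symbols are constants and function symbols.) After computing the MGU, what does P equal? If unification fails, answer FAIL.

pair(empty, pair(pair(empty, 2), wrap(2)))

Decompose pair/2: pair(2, P) ≐ pair(2, pair(empty, V)),  tup(S, pair(P, wrap(empty)), S) ≐ tup(wrap(T), Y1, R).
Decompose pair/2: 2 ≐ 2,  P ≐ pair(empty, V).
Delete trivial equation 2 ≐ 2.
Bind P := pair(empty, V); substituting into the one remaining equation that mentions P gives: tup(S, pair(pair(empty, V), wrap(empty)), S) ≐ tup(wrap(T), Y1, R).
Decompose tup/3: S ≐ wrap(T),  pair(pair(empty, V), wrap(empty)) ≐ Y1,  S ≐ R.
Bind S := wrap(T); substituting into the one remaining equation that mentions S gives: wrap(T) ≐ R.
Bind Y1 := pair(pair(empty, V), wrap(empty)); no other remaining equation mentions Y1.
Bind R := wrap(T); no other remaining equation mentions R.
Decompose wrap/1: tup(tup(Y2, 2, pair(pair(empty, 2), wrap(2))), Q, empty) ≐ tup(tup(tup(one, empty, 2), T, V), tup(one, 2, 2), empty).
Decompose tup/3: tup(Y2, 2, pair(pair(empty, 2), wrap(2))) ≐ tup(tup(one, empty, 2), T, V),  Q ≐ tup(one, 2, 2),  empty ≐ empty.
Decompose tup/3: Y2 ≐ tup(one, empty, 2),  2 ≐ T,  pair(pair(empty, 2), wrap(2)) ≐ V.
Bind Y2 := tup(one, empty, 2); no other remaining equation mentions Y2.
Bind T := 2; no other remaining equation mentions T. Substituting into the earlier bindings gives S := wrap(2), R := wrap(2).
Bind V := pair(pair(empty, 2), wrap(2)); no other remaining equation mentions V. Substituting into the earlier bindings gives P := pair(empty, pair(pair(empty, 2), wrap(2))), Y1 := pair(pair(empty, pair(pair(empty, 2), wrap(2))), wrap(empty)).
Bind Q := tup(one, 2, 2); no other remaining equation mentions Q.
Delete trivial equation empty ≐ empty.
MGU = { P := pair(empty, pair(pair(empty, 2), wrap(2))), S := wrap(2), Y1 := pair(pair(empty, pair(pair(empty, 2), wrap(2))), wrap(empty)), R := wrap(2), Y2 := tup(one, empty, 2), T := 2, V := pair(pair(empty, 2), wrap(2)), Q := tup(one, 2, 2) }, so P := pair(empty, pair(pair(empty, 2), wrap(2))).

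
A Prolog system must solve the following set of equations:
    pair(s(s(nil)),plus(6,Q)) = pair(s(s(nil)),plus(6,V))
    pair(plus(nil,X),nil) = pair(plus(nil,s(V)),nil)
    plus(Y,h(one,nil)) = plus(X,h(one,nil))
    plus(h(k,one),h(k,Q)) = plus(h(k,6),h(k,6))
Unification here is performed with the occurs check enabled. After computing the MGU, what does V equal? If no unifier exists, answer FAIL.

FAIL

Decompose pair/2: s(s(nil)) = s(s(nil)),  plus(6,Q) = plus(6,V).
Delete trivial equation s(s(nil)) = s(s(nil)).
Decompose plus/2: 6 = 6,  Q = V.
Delete trivial equation 6 = 6.
Bind Q := V; substituting into the one remaining equation that mentions Q gives: plus(h(k,one),h(k,V)) = plus(h(k,6),h(k,6)).
Decompose pair/2: plus(nil,X) = plus(nil,s(V)),  nil = nil.
Decompose plus/2: nil = nil,  X = s(V).
Delete trivial equation nil = nil.
Bind X := s(V); substituting into the one remaining equation that mentions X gives: plus(Y,h(one,nil)) = plus(s(V),h(one,nil)).
Delete trivial equation nil = nil.
Decompose plus/2: Y = s(V),  h(one,nil) = h(one,nil).
Bind Y := s(V); no other remaining equation mentions Y.
Delete trivial equation h(one,nil) = h(one,nil).
Decompose plus/2: h(k,one) = h(k,6),  h(k,V) = h(k,6).
Decompose h/2: k = k,  one = 6.
Delete trivial equation k = k.
Clash: constants one and 6 differ; no unifier exists.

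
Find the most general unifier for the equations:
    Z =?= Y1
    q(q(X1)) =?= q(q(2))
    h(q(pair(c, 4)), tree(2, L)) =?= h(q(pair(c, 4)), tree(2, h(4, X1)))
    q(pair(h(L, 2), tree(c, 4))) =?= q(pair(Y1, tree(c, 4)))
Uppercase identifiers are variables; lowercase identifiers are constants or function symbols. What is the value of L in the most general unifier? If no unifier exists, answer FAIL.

h(4, 2)

Bind Z := Y1; no other remaining equation mentions Z.
Decompose q/1: q(X1) =?= q(2).
Decompose q/1: X1 =?= 2.
Bind X1 := 2; substituting into the one remaining equation that mentions X1 gives: h(q(pair(c, 4)), tree(2, L)) =?= h(q(pair(c, 4)), tree(2, h(4, 2))).
Decompose h/2: q(pair(c, 4)) =?= q(pair(c, 4)),  tree(2, L) =?= tree(2, h(4, 2)).
Delete trivial equation q(pair(c, 4)) =?= q(pair(c, 4)).
Decompose tree/2: 2 =?= 2,  L =?= h(4, 2).
Delete trivial equation 2 =?= 2.
Bind L := h(4, 2); substituting into the remaining equation gives: q(pair(h(h(4, 2), 2), tree(c, 4))) =?= q(pair(Y1, tree(c, 4))).
Decompose q/1: pair(h(h(4, 2), 2), tree(c, 4)) =?= pair(Y1, tree(c, 4)).
Decompose pair/2: h(h(4, 2), 2) =?= Y1,  tree(c, 4) =?= tree(c, 4).
Bind Y1 := h(h(4, 2), 2); no other remaining equation mentions Y1. Substituting into the earlier binding gives Z := h(h(4, 2), 2).
Delete trivial equation tree(c, 4) =?= tree(c, 4).
MGU = { Z ↦ h(h(4, 2), 2), X1 ↦ 2, L ↦ h(4, 2), Y1 ↦ h(h(4, 2), 2) }, so L ↦ h(4, 2).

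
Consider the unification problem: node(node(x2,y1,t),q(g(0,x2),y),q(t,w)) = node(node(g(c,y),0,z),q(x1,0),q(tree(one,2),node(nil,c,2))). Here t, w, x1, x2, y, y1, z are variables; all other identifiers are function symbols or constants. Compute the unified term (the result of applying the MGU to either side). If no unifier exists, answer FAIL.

Decompose node/3: node(x2,y1,t) = node(g(c,y),0,z),  q(g(0,x2),y) = q(x1,0),  q(t,w) = q(tree(one,2),node(nil,c,2)).
Decompose node/3: x2 = g(c,y),  y1 = 0,  t = z.
Bind x2 := g(c,y); substituting into the one remaining equation that mentions x2 gives: q(g(0,g(c,y)),y) = q(x1,0).
Bind y1 := 0; no other remaining equation mentions y1.
Bind t := z; substituting into the one remaining equation that mentions t gives: q(z,w) = q(tree(one,2),node(nil,c,2)).
Decompose q/2: g(0,g(c,y)) = x1,  y = 0.
Bind x1 := g(0,g(c,y)); no other remaining equation mentions x1.
Bind y := 0; no other remaining equation mentions y. Substituting into the earlier bindings gives x2 := g(c,0), x1 := g(0,g(c,0)).
Decompose q/2: z = tree(one,2),  w = node(nil,c,2).
Bind z := tree(one,2); no other remaining equation mentions z. Substituting into the earlier binding gives t := tree(one,2).
Bind w := node(nil,c,2).
Applying the MGU to either side gives node(node(g(c,0),0,tree(one,2)),q(g(0,g(c,0)),0),q(tree(one,2),node(nil,c,2))).

node(node(g(c,0),0,tree(one,2)),q(g(0,g(c,0)),0),q(tree(one,2),node(nil,c,2)))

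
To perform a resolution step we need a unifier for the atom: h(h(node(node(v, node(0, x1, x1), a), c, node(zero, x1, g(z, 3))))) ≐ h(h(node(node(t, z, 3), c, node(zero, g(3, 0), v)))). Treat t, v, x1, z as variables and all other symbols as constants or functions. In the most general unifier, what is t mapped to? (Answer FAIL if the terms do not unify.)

FAIL

Decompose h/1: h(node(node(v, node(0, x1, x1), a), c, node(zero, x1, g(z, 3)))) ≐ h(node(node(t, z, 3), c, node(zero, g(3, 0), v))).
Decompose h/1: node(node(v, node(0, x1, x1), a), c, node(zero, x1, g(z, 3))) ≐ node(node(t, z, 3), c, node(zero, g(3, 0), v)).
Decompose node/3: node(v, node(0, x1, x1), a) ≐ node(t, z, 3),  c ≐ c,  node(zero, x1, g(z, 3)) ≐ node(zero, g(3, 0), v).
Decompose node/3: v ≐ t,  node(0, x1, x1) ≐ z,  a ≐ 3.
Bind v := t; substituting into the one remaining equation that mentions v gives: node(zero, x1, g(z, 3)) ≐ node(zero, g(3, 0), t).
Bind z := node(0, x1, x1); substituting into the one remaining equation that mentions z gives: node(zero, x1, g(node(0, x1, x1), 3)) ≐ node(zero, g(3, 0), t).
Clash: constants a and 3 differ; no unifier exists.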